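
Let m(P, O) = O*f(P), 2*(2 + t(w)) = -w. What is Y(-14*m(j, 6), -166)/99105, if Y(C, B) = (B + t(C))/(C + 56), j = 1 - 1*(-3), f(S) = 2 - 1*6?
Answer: -2/231245 ≈ -8.6488e-6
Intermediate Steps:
f(S) = -4 (f(S) = 2 - 6 = -4)
t(w) = -2 - w/2 (t(w) = -2 + (-w)/2 = -2 - w/2)
j = 4 (j = 1 + 3 = 4)
m(P, O) = -4*O (m(P, O) = O*(-4) = -4*O)
Y(C, B) = (-2 + B - C/2)/(56 + C) (Y(C, B) = (B + (-2 - C/2))/(C + 56) = (-2 + B - C/2)/(56 + C))
Y(-14*m(j, 6), -166)/99105 = ((-2 - 166 - (-7)*(-4*6))/(56 - (-56)*6))/99105 = ((-2 - 166 - (-7)*(-24))/(56 - 14*(-24)))*(1/99105) = ((-2 - 166 - ½*336)/(56 + 336))*(1/99105) = ((-2 - 166 - 168)/392)*(1/99105) = ((1/392)*(-336))*(1/99105) = -6/7*1/99105 = -2/231245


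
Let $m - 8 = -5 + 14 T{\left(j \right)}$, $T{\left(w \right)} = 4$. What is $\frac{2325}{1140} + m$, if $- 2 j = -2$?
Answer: $\frac{4639}{76} \approx 61.039$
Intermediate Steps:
$j = 1$ ($j = \left(- \frac{1}{2}\right) \left(-2\right) = 1$)
$m = 59$ ($m = 8 + \left(-5 + 14 \cdot 4\right) = 8 + \left(-5 + 56\right) = 8 + 51 = 59$)
$\frac{2325}{1140} + m = \frac{2325}{1140} + 59 = 2325 \cdot \frac{1}{1140} + 59 = \frac{155}{76} + 59 = \frac{4639}{76}$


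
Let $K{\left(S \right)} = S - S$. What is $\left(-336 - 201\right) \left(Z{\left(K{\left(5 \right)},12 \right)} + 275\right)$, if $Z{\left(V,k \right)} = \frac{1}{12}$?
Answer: $- \frac{590879}{4} \approx -1.4772 \cdot 10^{5}$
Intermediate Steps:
$K{\left(S \right)} = 0$
$Z{\left(V,k \right)} = \frac{1}{12}$
$\left(-336 - 201\right) \left(Z{\left(K{\left(5 \right)},12 \right)} + 275\right) = \left(-336 - 201\right) \left(\frac{1}{12} + 275\right) = \left(-537\right) \frac{3301}{12} = - \frac{590879}{4}$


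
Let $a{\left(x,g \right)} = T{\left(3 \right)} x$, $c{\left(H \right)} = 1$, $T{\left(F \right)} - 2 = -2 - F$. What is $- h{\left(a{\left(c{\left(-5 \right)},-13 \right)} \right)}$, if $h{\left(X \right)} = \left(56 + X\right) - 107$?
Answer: $54$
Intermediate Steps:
$T{\left(F \right)} = - F$ ($T{\left(F \right)} = 2 - \left(2 + F\right) = - F$)
$a{\left(x,g \right)} = - 3 x$ ($a{\left(x,g \right)} = \left(-1\right) 3 x = - 3 x$)
$h{\left(X \right)} = -51 + X$
$- h{\left(a{\left(c{\left(-5 \right)},-13 \right)} \right)} = - (-51 - 3) = \left(-1\right) \left(-54\right) = 54$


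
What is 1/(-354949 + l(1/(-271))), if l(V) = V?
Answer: -271/96191180 ≈ -2.8173e-6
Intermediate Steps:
1/(-354949 + l(1/(-271))) = 1/(-354949 + 1/(-271)) = 1/(-354949 - 1/271) = 1/(-96191180/271) = -271/96191180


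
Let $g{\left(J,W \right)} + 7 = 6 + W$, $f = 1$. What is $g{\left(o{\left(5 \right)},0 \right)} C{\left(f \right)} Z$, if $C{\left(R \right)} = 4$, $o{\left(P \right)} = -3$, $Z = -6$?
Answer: $24$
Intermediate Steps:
$g{\left(J,W \right)} = -1 + W$ ($g{\left(J,W \right)} = -7 + \left(6 + W\right) = -1 + W$)
$g{\left(o{\left(5 \right)},0 \right)} C{\left(f \right)} Z = \left(-1 + 0\right) 4 \left(-6\right) = \left(-1\right) 4 \left(-6\right) = \left(-4\right) \left(-6\right) = 24$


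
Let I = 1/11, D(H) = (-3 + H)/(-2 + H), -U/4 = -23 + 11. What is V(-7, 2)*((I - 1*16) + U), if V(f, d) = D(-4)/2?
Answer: 2471/132 ≈ 18.720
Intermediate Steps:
U = 48 (U = -4*(-23 + 11) = -4*(-12) = 48)
D(H) = (-3 + H)/(-2 + H)
I = 1/11 ≈ 0.090909
V(f, d) = 7/12 (V(f, d) = ((-3 - 4)/(-2 - 4))/2 = (-7/(-6))*(1/2) = -1/6*(-7)*(1/2) = (7/6)*(1/2) = 7/12)
V(-7, 2)*((I - 1*16) + U) = 7*((1/11 - 1*16) + 48)/12 = 7*((1/11 - 16) + 48)/12 = 7*(-175/11 + 48)/12 = (7/12)*(353/11) = 2471/132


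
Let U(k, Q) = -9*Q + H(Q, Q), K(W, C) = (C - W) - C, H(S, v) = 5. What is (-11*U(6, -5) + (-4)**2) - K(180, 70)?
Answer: -354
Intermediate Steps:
K(W, C) = -W
U(k, Q) = 5 - 9*Q (U(k, Q) = -9*Q + 5 = 5 - 9*Q)
(-11*U(6, -5) + (-4)**2) - K(180, 70) = (-11*(5 - 9*(-5)) + (-4)**2) - (-1)*180 = (-11*(5 + 45) + 16) - 1*(-180) = (-11*50 + 16) + 180 = (-550 + 16) + 180 = -534 + 180 = -354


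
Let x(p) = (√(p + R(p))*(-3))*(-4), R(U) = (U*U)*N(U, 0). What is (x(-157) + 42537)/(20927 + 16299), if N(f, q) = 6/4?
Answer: 42537/37226 + 3*√147266/18613 ≈ 1.2045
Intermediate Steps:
N(f, q) = 3/2 (N(f, q) = 6*(¼) = 3/2)
R(U) = 3*U²/2 (R(U) = (U*U)*(3/2) = U²*(3/2) = 3*U²/2)
x(p) = 12*√(p + 3*p²/2) (x(p) = (√(p + 3*p²/2)*(-3))*(-4) = -3*√(p + 3*p²/2)*(-4) = 12*√(p + 3*p²/2))
(x(-157) + 42537)/(20927 + 16299) = (6*√2*√(-157*(2 + 3*(-157))) + 42537)/(20927 + 16299) = (6*√2*√(-157*(2 - 471)) + 42537)/37226 = (6*√2*√(-157*(-469)) + 42537)*(1/37226) = (6*√2*√73633 + 42537)*(1/37226) = (6*√147266 + 42537)*(1/37226) = (42537 + 6*√147266)*(1/37226) = 42537/37226 + 3*√147266/18613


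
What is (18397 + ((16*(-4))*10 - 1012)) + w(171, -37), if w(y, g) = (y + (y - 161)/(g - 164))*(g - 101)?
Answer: -458691/67 ≈ -6846.1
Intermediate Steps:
w(y, g) = (-101 + g)*(y + (-161 + y)/(-164 + g)) (w(y, g) = (y + (-161 + y)/(-164 + g))*(-101 + g) = (-101 + g)*(y + (-161 + y)/(-164 + g)))
(18397 + ((16*(-4))*10 - 1012)) + w(171, -37) = (18397 + ((16*(-4))*10 - 1012)) + (16261 - 161*(-37) + 16463*171 + 171*(-37)**2 - 264*(-37)*171)/(-164 - 37) = (18397 + (-64*10 - 1012)) + (16261 + 5957 + 2815173 + 171*1369 + 1670328)/(-201) = (18397 + (-640 - 1012)) - (16261 + 5957 + 2815173 + 234099 + 1670328)/201 = (18397 - 1652) - 1/201*4741818 = 16745 - 1580606/67 = -458691/67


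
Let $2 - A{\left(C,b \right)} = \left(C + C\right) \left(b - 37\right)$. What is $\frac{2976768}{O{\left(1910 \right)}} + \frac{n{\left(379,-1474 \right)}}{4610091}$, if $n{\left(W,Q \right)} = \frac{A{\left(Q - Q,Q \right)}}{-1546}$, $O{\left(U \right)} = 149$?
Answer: $\frac{10608011465831275}{530976451107} \approx 19978.0$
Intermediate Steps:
$A{\left(C,b \right)} = 2 - 2 C \left(-37 + b\right)$ ($A{\left(C,b \right)} = 2 - \left(C + C\right) \left(b - 37\right) = 2 - 2 C \left(-37 + b\right)$)
$n{\left(W,Q \right)} = - \frac{1}{773}$ ($n{\left(W,Q \right)} = \frac{2 + 74 \left(Q - Q\right) - 2 \left(Q - Q\right) Q}{-1546} = \left(2 + 74 \cdot 0 - 0 Q\right) \left(- \frac{1}{1546}\right) = \left(2 + 0 + 0\right) \left(- \frac{1}{1546}\right) = 2 \left(- \frac{1}{1546}\right) = - \frac{1}{773}$)
$\frac{2976768}{O{\left(1910 \right)}} + \frac{n{\left(379,-1474 \right)}}{4610091} = \frac{2976768}{149} - \frac{1}{773 \cdot 4610091} = 2976768 \cdot \frac{1}{149} - \frac{1}{3563600343} = \frac{2976768}{149} - \frac{1}{3563600343} = \frac{10608011465831275}{530976451107}$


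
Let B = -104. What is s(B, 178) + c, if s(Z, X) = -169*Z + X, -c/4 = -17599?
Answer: 88150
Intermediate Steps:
c = 70396 (c = -4*(-17599) = 70396)
s(Z, X) = X - 169*Z
s(B, 178) + c = (178 - 169*(-104)) + 70396 = (178 + 17576) + 70396 = 17754 + 70396 = 88150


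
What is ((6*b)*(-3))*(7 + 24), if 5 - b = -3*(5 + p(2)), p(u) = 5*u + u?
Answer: -31248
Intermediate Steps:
p(u) = 6*u
b = 56 (b = 5 - (-3)*(5 + 6*2) = 5 - (-3)*(5 + 12) = 5 - (-3)*17 = 5 - 1*(-51) = 5 + 51 = 56)
((6*b)*(-3))*(7 + 24) = ((6*56)*(-3))*(7 + 24) = (336*(-3))*31 = -1008*31 = -31248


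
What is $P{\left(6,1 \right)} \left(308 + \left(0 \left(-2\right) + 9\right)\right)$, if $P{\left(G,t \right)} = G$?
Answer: $1902$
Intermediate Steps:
$P{\left(6,1 \right)} \left(308 + \left(0 \left(-2\right) + 9\right)\right) = 6 \left(308 + \left(0 \left(-2\right) + 9\right)\right) = 6 \left(308 + \left(0 + 9\right)\right) = 6 \left(308 + 9\right) = 6 \cdot 317 = 1902$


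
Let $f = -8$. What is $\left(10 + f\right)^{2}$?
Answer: $4$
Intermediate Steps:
$\left(10 + f\right)^{2} = \left(10 - 8\right)^{2} = 2^{2} = 4$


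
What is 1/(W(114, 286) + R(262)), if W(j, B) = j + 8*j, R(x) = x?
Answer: 1/1288 ≈ 0.00077640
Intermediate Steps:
W(j, B) = 9*j
1/(W(114, 286) + R(262)) = 1/(9*114 + 262) = 1/(1026 + 262) = 1/1288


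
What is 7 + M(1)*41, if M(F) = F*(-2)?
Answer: -75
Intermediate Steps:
M(F) = -2*F
7 + M(1)*41 = 7 - 2*1*41 = 7 - 2*41 = 7 - 82 = -75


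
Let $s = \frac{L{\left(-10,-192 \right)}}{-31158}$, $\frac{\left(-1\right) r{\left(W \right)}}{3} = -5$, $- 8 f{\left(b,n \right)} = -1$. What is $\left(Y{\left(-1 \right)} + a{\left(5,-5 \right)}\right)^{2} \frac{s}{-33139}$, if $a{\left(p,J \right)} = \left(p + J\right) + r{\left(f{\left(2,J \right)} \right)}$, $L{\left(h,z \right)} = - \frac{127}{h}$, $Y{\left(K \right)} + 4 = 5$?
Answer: $\frac{8128}{2581362405} \approx 3.1487 \cdot 10^{-6}$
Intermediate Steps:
$Y{\left(K \right)} = 1$ ($Y{\left(K \right)} = -4 + 5 = 1$)
$f{\left(b,n \right)} = \frac{1}{8}$ ($f{\left(b,n \right)} = \left(- \frac{1}{8}\right) \left(-1\right) = \frac{1}{8}$)
$r{\left(W \right)} = 15$ ($r{\left(W \right)} = \left(-3\right) \left(-5\right) = 15$)
$s = - \frac{127}{311580}$ ($s = \frac{\left(-127\right) \frac{1}{-10}}{-31158} = \left(-127\right) \left(- \frac{1}{10}\right) \left(- \frac{1}{31158}\right) = \frac{127}{10} \left(- \frac{1}{31158}\right) = - \frac{127}{311580} \approx -0.0004076$)
$a{\left(p,J \right)} = 15 + J + p$ ($a{\left(p,J \right)} = \left(p + J\right) + 15 = \left(J + p\right) + 15 = 15 + J + p$)
$\left(Y{\left(-1 \right)} + a{\left(5,-5 \right)}\right)^{2} \frac{s}{-33139} = \left(1 + \left(15 - 5 + 5\right)\right)^{2} \left(- \frac{127}{311580 \left(-33139\right)}\right) = \left(1 + 15\right)^{2} \left(\left(- \frac{127}{311580}\right) \left(- \frac{1}{33139}\right)\right) = 16^{2} \cdot \frac{127}{10325449620} = 256 \cdot \frac{127}{10325449620} = \frac{8128}{2581362405}$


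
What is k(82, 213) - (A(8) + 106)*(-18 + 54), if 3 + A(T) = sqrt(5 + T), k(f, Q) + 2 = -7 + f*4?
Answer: -3389 - 36*sqrt(13) ≈ -3518.8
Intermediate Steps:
k(f, Q) = -9 + 4*f (k(f, Q) = -2 + (-7 + f*4) = -2 + (-7 + 4*f) = -9 + 4*f)
A(T) = -3 + sqrt(5 + T)
k(82, 213) - (A(8) + 106)*(-18 + 54) = (-9 + 4*82) - ((-3 + sqrt(5 + 8)) + 106)*(-18 + 54) = (-9 + 328) - ((-3 + sqrt(13)) + 106)*36 = 319 - (103 + sqrt(13))*36 = 319 - (3708 + 36*sqrt(13)) = 319 + (-3708 - 36*sqrt(13)) = -3389 - 36*sqrt(13)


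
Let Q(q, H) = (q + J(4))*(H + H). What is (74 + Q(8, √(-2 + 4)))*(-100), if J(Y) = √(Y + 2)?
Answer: -7400 - 200*√2*(8 + √6) ≈ -10356.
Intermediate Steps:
J(Y) = √(2 + Y)
Q(q, H) = 2*H*(q + √6) (Q(q, H) = (q + √(2 + 4))*(H + H) = (q + √6)*(2*H) = 2*H*(q + √6))
(74 + Q(8, √(-2 + 4)))*(-100) = (74 + 2*√(-2 + 4)*(8 + √6))*(-100) = (74 + 2*√2*(8 + √6))*(-100) = -7400 - 200*√2*(8 + √6)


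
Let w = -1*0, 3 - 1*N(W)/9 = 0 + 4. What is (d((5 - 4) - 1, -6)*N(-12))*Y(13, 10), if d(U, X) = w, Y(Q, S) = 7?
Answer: 0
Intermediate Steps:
N(W) = -9 (N(W) = 27 - 9*(0 + 4) = 27 - 9*4 = 27 - 36 = -9)
w = 0
d(U, X) = 0
(d((5 - 4) - 1, -6)*N(-12))*Y(13, 10) = (0*(-9))*7 = 0*7 = 0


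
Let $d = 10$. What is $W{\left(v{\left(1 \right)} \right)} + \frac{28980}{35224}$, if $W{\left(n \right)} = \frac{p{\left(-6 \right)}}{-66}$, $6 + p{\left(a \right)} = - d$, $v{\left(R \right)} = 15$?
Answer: $\frac{44219}{41514} \approx 1.0652$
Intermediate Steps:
$p{\left(a \right)} = -16$ ($p{\left(a \right)} = -6 - 10 = -16$)
$W{\left(n \right)} = \frac{8}{33}$ ($W{\left(n \right)} = - \frac{16}{-66} = \left(-16\right) \left(- \frac{1}{66}\right) = \frac{8}{33}$)
$W{\left(v{\left(1 \right)} \right)} + \frac{28980}{35224} = \frac{8}{33} + \frac{28980}{35224} = \frac{8}{33} + 28980 \cdot \frac{1}{35224} = \frac{8}{33} + \frac{1035}{1258} = \frac{44219}{41514}$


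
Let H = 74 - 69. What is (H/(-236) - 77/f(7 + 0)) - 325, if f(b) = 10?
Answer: -392611/1180 ≈ -332.72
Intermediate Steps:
H = 5
(H/(-236) - 77/f(7 + 0)) - 325 = (5/(-236) - 77/10) - 325 = (5*(-1/236) - 77*⅒) - 325 = (-5/236 - 77/10) - 325 = -9111/1180 - 325 = -392611/1180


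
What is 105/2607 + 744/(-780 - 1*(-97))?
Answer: -622631/593527 ≈ -1.0490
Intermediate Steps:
105/2607 + 744/(-780 - 1*(-97)) = 105*(1/2607) + 744/(-780 + 97) = 35/869 + 744/(-683) = 35/869 + 744*(-1/683) = 35/869 - 744/683 = -622631/593527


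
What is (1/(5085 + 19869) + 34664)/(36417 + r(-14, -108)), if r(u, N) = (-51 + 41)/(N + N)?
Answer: 15570098226/16357517519 ≈ 0.95186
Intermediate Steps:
r(u, N) = -5/N (r(u, N) = -10*1/(2*N) = -5/N)
(1/(5085 + 19869) + 34664)/(36417 + r(-14, -108)) = (1/(5085 + 19869) + 34664)/(36417 - 5/(-108)) = (1/24954 + 34664)/(36417 - 5*(-1/108)) = (1/24954 + 34664)/(36417 + 5/108) = 865005457/(24954*(3933041/108)) = (865005457/24954)*(108/3933041) = 15570098226/16357517519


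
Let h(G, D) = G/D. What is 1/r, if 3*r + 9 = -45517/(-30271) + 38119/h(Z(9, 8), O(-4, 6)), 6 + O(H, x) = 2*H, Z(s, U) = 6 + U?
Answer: -30271/384709057 ≈ -7.8685e-5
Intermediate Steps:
O(H, x) = -6 + 2*H
r = -384709057/30271 (r = -3 + (-45517/(-30271) + 38119/(((6 + 8)/(-6 + 2*(-4)))))/3 = -3 + (-45517*(-1/30271) + 38119/((14/(-6 - 8))))/3 = -3 + (45517/30271 + 38119/((14/(-14))))/3 = -3 + (45517/30271 + 38119/((14*(-1/14))))/3 = -3 + (45517/30271 + 38119/(-1))/3 = -3 + (45517/30271 + 38119*(-1))/3 = -3 + (45517/30271 - 38119)/3 = -3 + (⅓)*(-1153854732/30271) = -3 - 384618244/30271 = -384709057/30271 ≈ -12709.)
1/r = 1/(-384709057/30271) = -30271/384709057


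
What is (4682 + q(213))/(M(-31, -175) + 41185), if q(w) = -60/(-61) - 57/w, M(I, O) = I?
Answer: 6760281/59412658 ≈ 0.11379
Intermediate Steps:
q(w) = 60/61 - 57/w (q(w) = -60*(-1/61) - 57/w = 60/61 - 57/w)
(4682 + q(213))/(M(-31, -175) + 41185) = (4682 + (60/61 - 57/213))/(-31 + 41185) = (4682 + (60/61 - 57*1/213))/41154 = (4682 + (60/61 - 19/71))*(1/41154) = (4682 + 3101/4331)*(1/41154) = (20280843/4331)*(1/41154) = 6760281/59412658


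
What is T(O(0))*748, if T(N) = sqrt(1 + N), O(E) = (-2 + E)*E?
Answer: 748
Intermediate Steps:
O(E) = E*(-2 + E)
T(O(0))*748 = sqrt(1 + 0*(-2 + 0))*748 = sqrt(1 + 0*(-2))*748 = sqrt(1 + 0)*748 = sqrt(1)*748 = 1*748 = 748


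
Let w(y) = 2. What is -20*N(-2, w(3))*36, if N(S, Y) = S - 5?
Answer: 5040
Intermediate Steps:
N(S, Y) = -5 + S
-20*N(-2, w(3))*36 = -20*(-5 - 2)*36 = -20*(-7)*36 = 140*36 = 5040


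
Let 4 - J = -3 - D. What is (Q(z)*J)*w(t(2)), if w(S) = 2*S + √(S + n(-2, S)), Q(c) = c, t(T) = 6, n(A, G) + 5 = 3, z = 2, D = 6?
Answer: 364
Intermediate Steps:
n(A, G) = -2 (n(A, G) = -5 + 3 = -2)
w(S) = √(-2 + S) + 2*S (w(S) = 2*S + √(S - 2) = 2*S + √(-2 + S) = √(-2 + S) + 2*S)
J = 13 (J = 4 - (-3 - 1*6) = 4 - (-3 - 6) = 4 - 1*(-9) = 4 + 9 = 13)
(Q(z)*J)*w(t(2)) = (2*13)*(√(-2 + 6) + 2*6) = 26*(√4 + 12) = 26*(2 + 12) = 26*14 = 364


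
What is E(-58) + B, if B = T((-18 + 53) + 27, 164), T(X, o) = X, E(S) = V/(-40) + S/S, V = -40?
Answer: 64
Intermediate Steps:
E(S) = 2 (E(S) = -40/(-40) + S/S = -40*(-1/40) + 1 = 1 + 1 = 2)
B = 62 (B = (-18 + 53) + 27 = 35 + 27 = 62)
E(-58) + B = 2 + 62 = 64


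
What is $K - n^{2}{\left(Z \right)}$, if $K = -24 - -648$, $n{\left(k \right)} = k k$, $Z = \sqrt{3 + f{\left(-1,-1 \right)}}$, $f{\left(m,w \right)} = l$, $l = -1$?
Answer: $620$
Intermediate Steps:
$f{\left(m,w \right)} = -1$
$Z = \sqrt{2}$ ($Z = \sqrt{3 - 1} = \sqrt{2} \approx 1.4142$)
$n{\left(k \right)} = k^{2}$
$K = 624$ ($K = -24 + 648 = 624$)
$K - n^{2}{\left(Z \right)} = 624 - \left(\left(\sqrt{2}\right)^{2}\right)^{2} = 624 - 2^{2} = 624 - 4 = 620$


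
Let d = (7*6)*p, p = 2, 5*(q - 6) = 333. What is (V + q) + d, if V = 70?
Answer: 1133/5 ≈ 226.60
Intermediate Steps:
q = 363/5 (q = 6 + (⅕)*333 = 6 + 333/5 = 363/5 ≈ 72.600)
d = 84 (d = (7*6)*2 = 42*2 = 84)
(V + q) + d = (70 + 363/5) + 84 = 713/5 + 84 = 1133/5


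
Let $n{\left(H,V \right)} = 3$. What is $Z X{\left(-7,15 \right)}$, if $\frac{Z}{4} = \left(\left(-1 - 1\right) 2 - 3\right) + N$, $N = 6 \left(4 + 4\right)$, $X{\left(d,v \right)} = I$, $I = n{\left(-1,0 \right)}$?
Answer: $492$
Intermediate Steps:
$I = 3$
$X{\left(d,v \right)} = 3$
$N = 48$ ($N = 6 \cdot 8 = 48$)
$Z = 164$ ($Z = 4 \left(\left(\left(-1 - 1\right) 2 - 3\right) + 48\right) = 4 \left(\left(\left(-2\right) 2 - 3\right) + 48\right) = 4 \left(\left(-4 - 3\right) + 48\right) = 4 \left(-7 + 48\right) = 4 \cdot 41 = 164$)
$Z X{\left(-7,15 \right)} = 164 \cdot 3 = 492$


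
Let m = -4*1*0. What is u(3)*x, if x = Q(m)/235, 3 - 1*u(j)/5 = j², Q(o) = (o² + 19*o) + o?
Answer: 0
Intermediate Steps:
m = 0 (m = -4*0 = 0)
Q(o) = o² + 20*o
u(j) = 15 - 5*j²
x = 0 (x = (0*(20 + 0))/235 = (0*20)*(1/235) = 0*(1/235) = 0)
u(3)*x = (15 - 5*3²)*0 = (15 - 5*9)*0 = (15 - 45)*0 = -30*0 = 0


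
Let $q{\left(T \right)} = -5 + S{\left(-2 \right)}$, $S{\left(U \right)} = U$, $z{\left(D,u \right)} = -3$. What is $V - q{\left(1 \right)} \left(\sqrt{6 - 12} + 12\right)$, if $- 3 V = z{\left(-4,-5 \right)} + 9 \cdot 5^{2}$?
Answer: $10 + 7 i \sqrt{6} \approx 10.0 + 17.146 i$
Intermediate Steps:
$q{\left(T \right)} = -7$ ($q{\left(T \right)} = -5 - 2 = -7$)
$V = -74$ ($V = - \frac{-3 + 9 \cdot 5^{2}}{3} = - \frac{-3 + 9 \cdot 25}{3} = - \frac{-3 + 225}{3} = \left(- \frac{1}{3}\right) 222 = -74$)
$V - q{\left(1 \right)} \left(\sqrt{6 - 12} + 12\right) = -74 - - 7 \left(\sqrt{6 - 12} + 12\right) = -74 - - 7 \left(\sqrt{-6} + 12\right) = -74 - - 7 \left(i \sqrt{6} + 12\right) = -74 - - 7 \left(12 + i \sqrt{6}\right) = -74 - \left(-84 - 7 i \sqrt{6}\right) = -74 + \left(84 + 7 i \sqrt{6}\right) = 10 + 7 i \sqrt{6}$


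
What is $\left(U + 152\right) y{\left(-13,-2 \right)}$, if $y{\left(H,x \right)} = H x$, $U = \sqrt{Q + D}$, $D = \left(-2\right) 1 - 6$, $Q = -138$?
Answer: $3952 + 26 i \sqrt{146} \approx 3952.0 + 314.16 i$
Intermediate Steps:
$D = -8$ ($D = -2 - 6 = -8$)
$U = i \sqrt{146}$ ($U = \sqrt{-138 - 8} = \sqrt{-146} = i \sqrt{146} \approx 12.083 i$)
$\left(U + 152\right) y{\left(-13,-2 \right)} = \left(i \sqrt{146} + 152\right) \left(\left(-13\right) \left(-2\right)\right) = \left(152 + i \sqrt{146}\right) 26 = 3952 + 26 i \sqrt{146}$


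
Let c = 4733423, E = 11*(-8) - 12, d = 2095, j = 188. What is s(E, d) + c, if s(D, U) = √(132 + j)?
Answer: 4733423 + 8*√5 ≈ 4.7334e+6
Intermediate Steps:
E = -100 (E = -88 - 12 = -100)
s(D, U) = 8*√5 (s(D, U) = √(132 + 188) = √320 = 8*√5)
s(E, d) + c = 8*√5 + 4733423 = 4733423 + 8*√5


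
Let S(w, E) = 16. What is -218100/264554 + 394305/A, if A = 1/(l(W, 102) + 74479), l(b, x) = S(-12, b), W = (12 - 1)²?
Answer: 3885471657611025/132277 ≈ 2.9374e+10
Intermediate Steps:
W = 121 (W = 11² = 121)
l(b, x) = 16
A = 1/74495 (A = 1/(16 + 74479) = 1/74495 ≈ 1.3424e-5)
-218100/264554 + 394305/A = -218100/264554 + 394305/(1/74495) = -218100*1/264554 + 394305*74495 = -109050/132277 + 29373750975 = 3885471657611025/132277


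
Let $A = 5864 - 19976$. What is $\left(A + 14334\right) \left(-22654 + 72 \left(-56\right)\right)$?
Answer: $-5924292$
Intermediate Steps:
$A = -14112$
$\left(A + 14334\right) \left(-22654 + 72 \left(-56\right)\right) = \left(-14112 + 14334\right) \left(-22654 + 72 \left(-56\right)\right) = 222 \left(-22654 - 4032\right) = 222 \left(-26686\right) = -5924292$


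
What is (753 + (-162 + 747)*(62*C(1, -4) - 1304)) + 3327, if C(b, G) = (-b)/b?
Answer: -795030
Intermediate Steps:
C(b, G) = -1
(753 + (-162 + 747)*(62*C(1, -4) - 1304)) + 3327 = (753 + (-162 + 747)*(62*(-1) - 1304)) + 3327 = (753 + 585*(-62 - 1304)) + 3327 = (753 + 585*(-1366)) + 3327 = (753 - 799110) + 3327 = -798357 + 3327 = -795030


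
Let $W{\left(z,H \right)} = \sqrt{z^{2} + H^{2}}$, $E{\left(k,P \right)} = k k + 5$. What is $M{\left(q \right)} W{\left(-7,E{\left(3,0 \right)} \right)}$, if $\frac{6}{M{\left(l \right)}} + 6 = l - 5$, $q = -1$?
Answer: $- \frac{7 \sqrt{5}}{2} \approx -7.8262$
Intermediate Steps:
$E{\left(k,P \right)} = 5 + k^{2}$ ($E{\left(k,P \right)} = k^{2} + 5 = 5 + k^{2}$)
$W{\left(z,H \right)} = \sqrt{H^{2} + z^{2}}$
$M{\left(l \right)} = \frac{6}{-11 + l}$ ($M{\left(l \right)} = \frac{6}{-6 + \left(l - 5\right)} = \frac{6}{-6 + \left(-5 + l\right)} = \frac{6}{-11 + l}$)
$M{\left(q \right)} W{\left(-7,E{\left(3,0 \right)} \right)} = \frac{6}{-11 - 1} \sqrt{\left(5 + 3^{2}\right)^{2} + \left(-7\right)^{2}} = \frac{6}{-12} \sqrt{\left(5 + 9\right)^{2} + 49} = 6 \left(- \frac{1}{12}\right) \sqrt{14^{2} + 49} = - \frac{\sqrt{196 + 49}}{2} = - \frac{\sqrt{245}}{2} = - \frac{7 \sqrt{5}}{2}$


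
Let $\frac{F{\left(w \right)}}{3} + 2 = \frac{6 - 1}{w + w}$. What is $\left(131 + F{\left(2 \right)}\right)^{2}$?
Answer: $\frac{265225}{16} \approx 16577.0$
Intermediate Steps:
$F{\left(w \right)} = -6 + \frac{15}{2 w}$ ($F{\left(w \right)} = -6 + 3 \frac{6 - 1}{w + w} = -6 + 3 \frac{5}{2 w} = -6 + \frac{15}{2 w}$)
$\left(131 + F{\left(2 \right)}\right)^{2} = \left(131 - \left(6 - \frac{15}{2 \cdot 2}\right)\right)^{2} = \left(131 + \left(-6 + \frac{15}{2} \cdot \frac{1}{2}\right)\right)^{2} = \left(131 + \left(-6 + \frac{15}{4}\right)\right)^{2} = \left(131 - \frac{9}{4}\right)^{2} = \left(\frac{515}{4}\right)^{2} = \frac{265225}{16}$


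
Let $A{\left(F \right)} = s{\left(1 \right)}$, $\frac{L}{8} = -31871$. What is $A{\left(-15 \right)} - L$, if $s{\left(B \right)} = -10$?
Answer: $254958$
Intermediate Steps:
$L = -254968$ ($L = 8 \left(-31871\right) = -254968$)
$A{\left(F \right)} = -10$
$A{\left(-15 \right)} - L = -10 - -254968 = -10 + 254968 = 254958$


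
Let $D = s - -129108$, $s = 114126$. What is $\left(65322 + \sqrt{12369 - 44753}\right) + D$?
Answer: $308556 + 8 i \sqrt{506} \approx 3.0856 \cdot 10^{5} + 179.96 i$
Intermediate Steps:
$D = 243234$ ($D = 114126 - -129108 = 114126 + 129108 = 243234$)
$\left(65322 + \sqrt{12369 - 44753}\right) + D = \left(65322 + \sqrt{12369 - 44753}\right) + 243234 = \left(65322 + \sqrt{-32384}\right) + 243234 = \left(65322 + 8 i \sqrt{506}\right) + 243234 = 308556 + 8 i \sqrt{506}$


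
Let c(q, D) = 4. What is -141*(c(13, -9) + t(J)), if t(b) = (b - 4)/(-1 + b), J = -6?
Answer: -5358/7 ≈ -765.43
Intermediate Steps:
t(b) = (-4 + b)/(-1 + b)
-141*(c(13, -9) + t(J)) = -141*(4 + (-4 - 6)/(-1 - 6)) = -141*(4 - 10/(-7)) = -141*(4 - ⅐*(-10)) = -141*(4 + 10/7) = -141*38/7 = -5358/7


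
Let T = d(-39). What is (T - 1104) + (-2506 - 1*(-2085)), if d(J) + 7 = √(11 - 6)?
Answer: -1532 + √5 ≈ -1529.8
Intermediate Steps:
d(J) = -7 + √5 (d(J) = -7 + √(11 - 6) = -7 + √5)
T = -7 + √5 ≈ -4.7639
(T - 1104) + (-2506 - 1*(-2085)) = ((-7 + √5) - 1104) + (-2506 - 1*(-2085)) = (-1111 + √5) + (-2506 + 2085) = (-1111 + √5) - 421 = -1532 + √5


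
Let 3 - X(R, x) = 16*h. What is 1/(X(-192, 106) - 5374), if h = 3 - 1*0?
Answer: -1/5419 ≈ -0.00018454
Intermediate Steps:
h = 3 (h = 3 + 0 = 3)
X(R, x) = -45 (X(R, x) = 3 - 16*3 = 3 - 1*48 = 3 - 48 = -45)
1/(X(-192, 106) - 5374) = 1/(-45 - 5374) = 1/(-5419) = -1/5419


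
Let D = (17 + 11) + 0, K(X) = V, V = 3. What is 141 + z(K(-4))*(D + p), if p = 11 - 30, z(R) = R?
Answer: 168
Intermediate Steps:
K(X) = 3
D = 28 (D = 28 + 0 = 28)
p = -19
141 + z(K(-4))*(D + p) = 141 + 3*(28 - 19) = 141 + 3*9 = 141 + 27 = 168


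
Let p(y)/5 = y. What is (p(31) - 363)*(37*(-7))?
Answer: 53872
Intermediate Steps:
p(y) = 5*y
(p(31) - 363)*(37*(-7)) = (5*31 - 363)*(37*(-7)) = (155 - 363)*(-259) = -208*(-259) = 53872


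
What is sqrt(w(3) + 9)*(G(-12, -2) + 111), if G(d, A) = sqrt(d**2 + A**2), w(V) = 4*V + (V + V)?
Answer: 6*sqrt(111) + 333*sqrt(3) ≈ 639.99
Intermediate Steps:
w(V) = 6*V (w(V) = 4*V + 2*V = 6*V)
G(d, A) = sqrt(A**2 + d**2)
sqrt(w(3) + 9)*(G(-12, -2) + 111) = sqrt(6*3 + 9)*(sqrt((-2)**2 + (-12)**2) + 111) = sqrt(18 + 9)*(sqrt(4 + 144) + 111) = sqrt(27)*(sqrt(148) + 111) = (3*sqrt(3))*(2*sqrt(37) + 111) = (3*sqrt(3))*(111 + 2*sqrt(37)) = 3*sqrt(3)*(111 + 2*sqrt(37))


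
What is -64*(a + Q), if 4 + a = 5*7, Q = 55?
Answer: -5504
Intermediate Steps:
a = 31 (a = -4 + 5*7 = -4 + 35 = 31)
-64*(a + Q) = -64*(31 + 55) = -64*86 = -5504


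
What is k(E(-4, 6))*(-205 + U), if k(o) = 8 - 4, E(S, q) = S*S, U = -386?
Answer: -2364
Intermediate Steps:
E(S, q) = S²
k(o) = 4
k(E(-4, 6))*(-205 + U) = 4*(-205 - 386) = 4*(-591) = -2364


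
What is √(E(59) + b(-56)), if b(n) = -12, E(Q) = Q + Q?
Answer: √106 ≈ 10.296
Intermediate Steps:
E(Q) = 2*Q
√(E(59) + b(-56)) = √(2*59 - 12) = √(118 - 12) = √106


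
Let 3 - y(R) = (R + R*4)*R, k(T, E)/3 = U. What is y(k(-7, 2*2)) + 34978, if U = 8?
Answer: 32101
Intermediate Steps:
k(T, E) = 24 (k(T, E) = 3*8 = 24)
y(R) = 3 - 5*R² (y(R) = 3 - (R + R*4)*R = 3 - (R + 4*R)*R = 3 - 5*R*R = 3 - 5*R²)
y(k(-7, 2*2)) + 34978 = (3 - 5*24²) + 34978 = (3 - 5*576) + 34978 = (3 - 2880) + 34978 = -2877 + 34978 = 32101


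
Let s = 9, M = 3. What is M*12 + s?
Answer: 45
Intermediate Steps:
M*12 + s = 3*12 + 9 = 36 + 9 = 45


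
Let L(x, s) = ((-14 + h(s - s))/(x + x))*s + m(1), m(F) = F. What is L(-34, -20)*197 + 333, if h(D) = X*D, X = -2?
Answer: -4780/17 ≈ -281.18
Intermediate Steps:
h(D) = -2*D
L(x, s) = 1 - 7*s/x (L(x, s) = ((-14 - 2*(s - s))/(x + x))*s + 1 = ((-14 - 2*0)/((2*x)))*s + 1 = ((-14 + 0)*(1/(2*x)))*s + 1 = (-7/x)*s + 1 = -7*s/x + 1 = 1 - 7*s/x)
L(-34, -20)*197 + 333 = ((-34 - 7*(-20))/(-34))*197 + 333 = -(-34 + 140)/34*197 + 333 = -1/34*106*197 + 333 = -53/17*197 + 333 = -10441/17 + 333 = -4780/17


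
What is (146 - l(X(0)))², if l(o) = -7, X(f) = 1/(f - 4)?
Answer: 23409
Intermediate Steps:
X(f) = 1/(-4 + f)
(146 - l(X(0)))² = (146 - 1*(-7))² = (146 + 7)² = 153² = 23409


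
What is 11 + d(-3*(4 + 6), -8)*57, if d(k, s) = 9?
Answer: 524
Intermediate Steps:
11 + d(-3*(4 + 6), -8)*57 = 11 + 9*57 = 11 + 513 = 524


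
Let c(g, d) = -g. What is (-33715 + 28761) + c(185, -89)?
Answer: -5139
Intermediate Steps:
(-33715 + 28761) + c(185, -89) = (-33715 + 28761) - 1*185 = -4954 - 185 = -5139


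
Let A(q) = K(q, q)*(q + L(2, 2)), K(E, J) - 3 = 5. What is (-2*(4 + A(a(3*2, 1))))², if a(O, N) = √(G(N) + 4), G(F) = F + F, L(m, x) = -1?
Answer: 1600 - 256*√6 ≈ 972.93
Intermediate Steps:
K(E, J) = 8 (K(E, J) = 3 + 5 = 8)
G(F) = 2*F
a(O, N) = √(4 + 2*N) (a(O, N) = √(2*N + 4) = √(4 + 2*N))
A(q) = -8 + 8*q (A(q) = 8*(q - 1) = 8*(-1 + q) = -8 + 8*q)
(-2*(4 + A(a(3*2, 1))))² = (-2*(4 + (-8 + 8*√(4 + 2*1))))² = (-2*(4 + (-8 + 8*√(4 + 2))))² = (-2*(4 + (-8 + 8*√6)))² = (-2*(-4 + 8*√6))² = (8 - 16*√6)²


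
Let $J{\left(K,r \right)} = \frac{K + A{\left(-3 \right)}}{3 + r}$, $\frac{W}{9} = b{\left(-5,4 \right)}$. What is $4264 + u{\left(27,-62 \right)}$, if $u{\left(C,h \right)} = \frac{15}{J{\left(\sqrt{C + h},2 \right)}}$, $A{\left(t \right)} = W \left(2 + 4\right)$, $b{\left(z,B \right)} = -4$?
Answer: $\frac{199074224}{46691} - \frac{75 i \sqrt{35}}{46691} \approx 4263.7 - 0.009503 i$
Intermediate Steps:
$W = -36$ ($W = 9 \left(-4\right) = -36$)
$A{\left(t \right)} = -216$ ($A{\left(t \right)} = - 36 \left(2 + 4\right) = \left(-36\right) 6 = -216$)
$J{\left(K,r \right)} = \frac{-216 + K}{3 + r}$ ($J{\left(K,r \right)} = \frac{K - 216}{3 + r} = \frac{-216 + K}{3 + r}$)
$u{\left(C,h \right)} = \frac{15}{- \frac{216}{5} + \frac{\sqrt{C + h}}{5}}$ ($u{\left(C,h \right)} = \frac{15}{\frac{1}{3 + 2} \left(-216 + \sqrt{C + h}\right)} = \frac{15}{\frac{1}{5} \left(-216 + \sqrt{C + h}\right)} = \frac{15}{- \frac{216}{5} + \frac{\sqrt{C + h}}{5}}$)
$4264 + u{\left(27,-62 \right)} = 4264 + \frac{75}{-216 + \sqrt{27 - 62}} = 4264 + \frac{75}{-216 + \sqrt{-35}} = 4264 + \frac{75}{-216 + i \sqrt{35}}$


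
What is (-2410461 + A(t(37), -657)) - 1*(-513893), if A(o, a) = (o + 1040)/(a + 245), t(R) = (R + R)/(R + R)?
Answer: -781387057/412 ≈ -1.8966e+6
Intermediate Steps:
t(R) = 1 (t(R) = (2*R)/((2*R)) = (2*R)*(1/(2*R)) = 1)
A(o, a) = (1040 + o)/(245 + a)
(-2410461 + A(t(37), -657)) - 1*(-513893) = (-2410461 + (1040 + 1)/(245 - 657)) - 1*(-513893) = (-2410461 + 1041/(-412)) + 513893 = (-2410461 - 1/412*1041) + 513893 = (-2410461 - 1041/412) + 513893 = -993110973/412 + 513893 = -781387057/412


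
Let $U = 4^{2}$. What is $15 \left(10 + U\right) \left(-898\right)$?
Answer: $-350220$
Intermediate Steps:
$U = 16$
$15 \left(10 + U\right) \left(-898\right) = 15 \left(10 + 16\right) \left(-898\right) = 15 \cdot 26 \left(-898\right) = 390 \left(-898\right) = -350220$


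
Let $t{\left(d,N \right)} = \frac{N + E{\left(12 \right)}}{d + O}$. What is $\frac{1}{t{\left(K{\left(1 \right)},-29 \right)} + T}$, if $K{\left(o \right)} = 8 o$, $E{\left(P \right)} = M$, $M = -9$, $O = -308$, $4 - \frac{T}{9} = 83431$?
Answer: $- \frac{150}{112626431} \approx -1.3318 \cdot 10^{-6}$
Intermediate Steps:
$T = -750843$ ($T = 36 - 750879 = -750843$)
$E{\left(P \right)} = -9$
$t{\left(d,N \right)} = \frac{-9 + N}{-308 + d}$ ($t{\left(d,N \right)} = \frac{N - 9}{d - 308} = \frac{-9 + N}{-308 + d}$)
$\frac{1}{t{\left(K{\left(1 \right)},-29 \right)} + T} = \frac{1}{\frac{-9 - 29}{-308 + 8 \cdot 1} - 750843} = \frac{1}{\frac{1}{-308 + 8} \left(-38\right) - 750843} = \frac{1}{\frac{1}{-300} \left(-38\right) - 750843} = \frac{1}{\left(- \frac{1}{300}\right) \left(-38\right) - 750843} = \frac{1}{\frac{19}{150} - 750843} = \frac{1}{- \frac{112626431}{150}} = - \frac{150}{112626431}$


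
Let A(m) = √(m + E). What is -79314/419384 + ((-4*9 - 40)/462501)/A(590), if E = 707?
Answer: -39657/209692 - 76*√1297/599863797 ≈ -0.18912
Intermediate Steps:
A(m) = √(707 + m) (A(m) = √(m + 707) = √(707 + m))
-79314/419384 + ((-4*9 - 40)/462501)/A(590) = -79314/419384 + ((-4*9 - 40)/462501)/(√(707 + 590)) = -79314*1/419384 + ((-36 - 40)*(1/462501))/(√1297) = -39657/209692 + (-76*1/462501)*(√1297/1297) = -39657/209692 - 76*√1297/599863797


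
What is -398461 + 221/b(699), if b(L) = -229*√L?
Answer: -398461 - 221*√699/160071 ≈ -3.9846e+5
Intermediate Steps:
-398461 + 221/b(699) = -398461 + 221/((-229*√699)) = -398461 + 221*(-√699/160071) = -398461 - 221*√699/160071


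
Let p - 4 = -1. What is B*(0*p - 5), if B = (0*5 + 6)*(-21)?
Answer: 630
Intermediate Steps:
p = 3 (p = 4 - 1 = 3)
B = -126 (B = (0 + 6)*(-21) = 6*(-21) = -126)
B*(0*p - 5) = -126*(0*3 - 5) = -126*(0 - 5) = -126*(-5) = 630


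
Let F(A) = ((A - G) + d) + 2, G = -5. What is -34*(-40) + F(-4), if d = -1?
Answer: 1362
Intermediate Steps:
F(A) = 6 + A (F(A) = ((A - 1*(-5)) - 1) + 2 = ((A + 5) - 1) + 2 = ((5 + A) - 1) + 2 = (4 + A) + 2 = 6 + A)
-34*(-40) + F(-4) = -34*(-40) + (6 - 4) = 1360 + 2 = 1362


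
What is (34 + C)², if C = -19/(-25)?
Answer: 755161/625 ≈ 1208.3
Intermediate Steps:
C = 19/25 (C = -19*(-1/25) = 19/25 ≈ 0.76000)
(34 + C)² = (34 + 19/25)² = (869/25)² = 755161/625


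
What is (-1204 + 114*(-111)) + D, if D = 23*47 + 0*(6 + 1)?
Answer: -12777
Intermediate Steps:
D = 1081 (D = 1081 + 0*7 = 1081 + 0 = 1081)
(-1204 + 114*(-111)) + D = (-1204 + 114*(-111)) + 1081 = (-1204 - 12654) + 1081 = -13858 + 1081 = -12777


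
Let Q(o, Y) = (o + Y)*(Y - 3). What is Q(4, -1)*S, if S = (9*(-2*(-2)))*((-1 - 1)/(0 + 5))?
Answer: 864/5 ≈ 172.80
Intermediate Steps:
Q(o, Y) = (-3 + Y)*(Y + o) (Q(o, Y) = (Y + o)*(-3 + Y) = (-3 + Y)*(Y + o))
S = -72/5 (S = (9*4)*(-2/5) = 36*(-2*1/5) = 36*(-2/5) = -72/5 ≈ -14.400)
Q(4, -1)*S = ((-1)**2 - 3*(-1) - 3*4 - 1*4)*(-72/5) = (1 + 3 - 12 - 4)*(-72/5) = -12*(-72/5) = 864/5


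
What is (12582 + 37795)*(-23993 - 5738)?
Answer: -1497758587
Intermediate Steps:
(12582 + 37795)*(-23993 - 5738) = 50377*(-29731) = -1497758587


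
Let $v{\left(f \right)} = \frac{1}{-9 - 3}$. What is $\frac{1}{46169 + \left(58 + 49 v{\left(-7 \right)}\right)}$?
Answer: $\frac{12}{554675} \approx 2.1634 \cdot 10^{-5}$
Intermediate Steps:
$v{\left(f \right)} = - \frac{1}{12}$ ($v{\left(f \right)} = \frac{1}{-12} = - \frac{1}{12}$)
$\frac{1}{46169 + \left(58 + 49 v{\left(-7 \right)}\right)} = \frac{1}{46169 + \left(58 + 49 \left(- \frac{1}{12}\right)\right)} = \frac{1}{46169 + \left(58 - \frac{49}{12}\right)} = \frac{1}{46169 + \frac{647}{12}} = \frac{1}{\frac{554675}{12}} = \frac{12}{554675}$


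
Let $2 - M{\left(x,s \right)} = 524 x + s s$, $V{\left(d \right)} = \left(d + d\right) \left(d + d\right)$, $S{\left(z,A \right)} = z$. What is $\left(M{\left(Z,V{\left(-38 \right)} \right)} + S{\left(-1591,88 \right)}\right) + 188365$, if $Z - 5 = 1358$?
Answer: $-33889612$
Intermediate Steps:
$Z = 1363$ ($Z = 5 + 1358 = 1363$)
$V{\left(d \right)} = 4 d^{2}$ ($V{\left(d \right)} = 2 d 2 d = 4 d^{2}$)
$M{\left(x,s \right)} = 2 - s^{2} - 524 x$ ($M{\left(x,s \right)} = 2 - \left(524 x + s s\right) = 2 - \left(524 x + s^{2}\right) = 2 - \left(s^{2} + 524 x\right) = 2 - s^{2} - 524 x$)
$\left(M{\left(Z,V{\left(-38 \right)} \right)} + S{\left(-1591,88 \right)}\right) + 188365 = \left(\left(2 - \left(4 \left(-38\right)^{2}\right)^{2} - 714212\right) - 1591\right) + 188365 = \left(\left(2 - \left(4 \cdot 1444\right)^{2} - 714212\right) - 1591\right) + 188365 = \left(\left(2 - 5776^{2} - 714212\right) - 1591\right) + 188365 = \left(\left(2 - 33362176 - 714212\right) - 1591\right) + 188365 = \left(-34076386 - 1591\right) + 188365 = -34077977 + 188365 = -33889612$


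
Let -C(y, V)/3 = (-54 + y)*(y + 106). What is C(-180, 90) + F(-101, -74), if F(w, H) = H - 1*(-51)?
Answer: -51971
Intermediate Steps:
C(y, V) = -3*(-54 + y)*(106 + y) (C(y, V) = -3*(-54 + y)*(y + 106) = -3*(-54 + y)*(106 + y))
F(w, H) = 51 + H (F(w, H) = H + 51 = 51 + H)
C(-180, 90) + F(-101, -74) = (17172 - 156*(-180) - 3*(-180)²) + (51 - 74) = (17172 + 28080 - 3*32400) - 23 = (17172 + 28080 - 97200) - 23 = -51948 - 23 = -51971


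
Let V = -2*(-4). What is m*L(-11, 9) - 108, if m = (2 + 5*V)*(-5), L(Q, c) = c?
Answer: -1998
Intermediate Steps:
V = 8
m = -210 (m = (2 + 5*8)*(-5) = (2 + 40)*(-5) = 42*(-5) = -210)
m*L(-11, 9) - 108 = -210*9 - 108 = -1890 - 108 = -1998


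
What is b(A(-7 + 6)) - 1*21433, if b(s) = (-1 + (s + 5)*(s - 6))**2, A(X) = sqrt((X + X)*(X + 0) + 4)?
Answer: -20802 + 50*sqrt(6) ≈ -20680.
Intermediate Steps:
A(X) = sqrt(4 + 2*X**2) (A(X) = sqrt((2*X)*X + 4) = sqrt(2*X**2 + 4) = sqrt(4 + 2*X**2))
b(s) = (-1 + (-6 + s)*(5 + s))**2 (b(s) = (-1 + (5 + s)*(-6 + s))**2 = (-1 + (-6 + s)*(5 + s))**2)
b(A(-7 + 6)) - 1*21433 = (31 + sqrt(4 + 2*(-7 + 6)**2) - (sqrt(4 + 2*(-7 + 6)**2))**2)**2 - 1*21433 = (31 + sqrt(4 + 2*(-1)**2) - (sqrt(4 + 2*(-1)**2))**2)**2 - 21433 = (31 + sqrt(4 + 2*1) - (sqrt(4 + 2*1))**2)**2 - 21433 = (31 + sqrt(4 + 2) - (sqrt(4 + 2))**2)**2 - 21433 = (31 + sqrt(6) - (sqrt(6))**2)**2 - 21433 = (31 + sqrt(6) - 1*6)**2 - 21433 = (31 + sqrt(6) - 6)**2 - 21433 = (25 + sqrt(6))**2 - 21433 = -21433 + (25 + sqrt(6))**2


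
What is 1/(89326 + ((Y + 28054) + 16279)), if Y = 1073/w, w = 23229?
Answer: 801/107060896 ≈ 7.4817e-6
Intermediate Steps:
Y = 37/801 (Y = 1073/23229 = 1073*(1/23229) = 37/801 ≈ 0.046192)
1/(89326 + ((Y + 28054) + 16279)) = 1/(89326 + ((37/801 + 28054) + 16279)) = 1/(89326 + (22471291/801 + 16279)) = 1/(89326 + 35510770/801) = 1/(107060896/801) = 801/107060896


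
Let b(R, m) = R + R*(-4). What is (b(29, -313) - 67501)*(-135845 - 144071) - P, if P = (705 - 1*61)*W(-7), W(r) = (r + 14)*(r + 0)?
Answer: 18918994164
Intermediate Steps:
W(r) = r*(14 + r) (W(r) = (14 + r)*r = r*(14 + r))
b(R, m) = -3*R (b(R, m) = R - 4*R = -3*R)
P = -31556 (P = (705 - 1*61)*(-7*(14 - 7)) = (705 - 61)*(-7*7) = 644*(-49) = -31556)
(b(29, -313) - 67501)*(-135845 - 144071) - P = (-3*29 - 67501)*(-135845 - 144071) - 1*(-31556) = (-87 - 67501)*(-279916) + 31556 = -67588*(-279916) + 31556 = 18918962608 + 31556 = 18918994164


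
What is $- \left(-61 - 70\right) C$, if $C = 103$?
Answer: $13493$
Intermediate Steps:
$- \left(-61 - 70\right) C = - \left(-61 - 70\right) 103 = - \left(-131\right) 103 = \left(-1\right) \left(-13493\right) = 13493$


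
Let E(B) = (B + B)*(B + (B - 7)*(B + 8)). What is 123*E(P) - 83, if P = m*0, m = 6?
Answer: -83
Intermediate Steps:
P = 0 (P = 6*0 = 0)
E(B) = 2*B*(B + (-7 + B)*(8 + B)) (E(B) = (2*B)*(B + (-7 + B)*(8 + B)) = 2*B*(B + (-7 + B)*(8 + B)))
123*E(P) - 83 = 123*(2*0*(-56 + 0**2 + 2*0)) - 83 = 123*(2*0*(-56 + 0 + 0)) - 83 = 123*(2*0*(-56)) - 83 = 123*0 - 83 = 0 - 83 = -83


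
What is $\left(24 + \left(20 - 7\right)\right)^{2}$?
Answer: $1369$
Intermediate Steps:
$\left(24 + \left(20 - 7\right)\right)^{2} = \left(24 + 13\right)^{2} = 37^{2} = 1369$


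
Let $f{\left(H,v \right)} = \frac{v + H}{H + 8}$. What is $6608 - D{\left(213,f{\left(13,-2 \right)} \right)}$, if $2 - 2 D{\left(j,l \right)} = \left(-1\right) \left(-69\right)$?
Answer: $\frac{13283}{2} \approx 6641.5$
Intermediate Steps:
$f{\left(H,v \right)} = \frac{H + v}{8 + H}$
$D{\left(j,l \right)} = - \frac{67}{2}$ ($D{\left(j,l \right)} = 1 - \frac{\left(-1\right) \left(-69\right)}{2} = 1 - \frac{69}{2} = - \frac{67}{2}$)
$6608 - D{\left(213,f{\left(13,-2 \right)} \right)} = 6608 - - \frac{67}{2} = 6608 + \frac{67}{2} = \frac{13283}{2}$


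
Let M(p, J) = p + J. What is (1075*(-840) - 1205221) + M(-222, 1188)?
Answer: -2107255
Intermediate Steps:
M(p, J) = J + p
(1075*(-840) - 1205221) + M(-222, 1188) = (1075*(-840) - 1205221) + (1188 - 222) = (-903000 - 1205221) + 966 = -2108221 + 966 = -2107255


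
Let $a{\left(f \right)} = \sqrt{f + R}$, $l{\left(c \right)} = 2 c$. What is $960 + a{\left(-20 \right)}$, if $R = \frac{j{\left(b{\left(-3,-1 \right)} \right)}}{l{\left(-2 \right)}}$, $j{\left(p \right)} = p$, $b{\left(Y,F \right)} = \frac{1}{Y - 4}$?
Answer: $960 + \frac{i \sqrt{3913}}{14} \approx 960.0 + 4.4681 i$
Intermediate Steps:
$b{\left(Y,F \right)} = \frac{1}{-4 + Y}$
$R = \frac{1}{28}$ ($R = \frac{1}{\left(-4 - 3\right) 2 \left(-2\right)} = \frac{1}{\left(-7\right) \left(-4\right)} = \left(- \frac{1}{7}\right) \left(- \frac{1}{4}\right) = \frac{1}{28} \approx 0.035714$)
$a{\left(f \right)} = \sqrt{\frac{1}{28} + f}$ ($a{\left(f \right)} = \sqrt{f + \frac{1}{28}} = \sqrt{\frac{1}{28} + f}$)
$960 + a{\left(-20 \right)} = 960 + \frac{\sqrt{7 + 196 \left(-20\right)}}{14} = 960 + \frac{\sqrt{7 - 3920}}{14} = 960 + \frac{\sqrt{-3913}}{14} = 960 + \frac{i \sqrt{3913}}{14}$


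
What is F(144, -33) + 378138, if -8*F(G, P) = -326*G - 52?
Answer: 768025/2 ≈ 3.8401e+5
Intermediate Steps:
F(G, P) = 13/2 + 163*G/4 (F(G, P) = -(-326*G - 52)/8 = -(-52 - 326*G)/8 = 13/2 + 163*G/4)
F(144, -33) + 378138 = (13/2 + (163/4)*144) + 378138 = (13/2 + 5868) + 378138 = 11749/2 + 378138 = 768025/2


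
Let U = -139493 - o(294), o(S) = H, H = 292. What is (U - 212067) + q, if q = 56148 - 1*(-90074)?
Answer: -205630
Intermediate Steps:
o(S) = 292
q = 146222 (q = 56148 + 90074 = 146222)
U = -139785 (U = -139493 - 1*292 = -139493 - 292 = -139785)
(U - 212067) + q = (-139785 - 212067) + 146222 = -351852 + 146222 = -205630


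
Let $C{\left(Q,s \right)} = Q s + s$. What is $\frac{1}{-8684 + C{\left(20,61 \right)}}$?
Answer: $- \frac{1}{7403} \approx -0.00013508$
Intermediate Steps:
$C{\left(Q,s \right)} = s + Q s$
$\frac{1}{-8684 + C{\left(20,61 \right)}} = \frac{1}{-8684 + 61 \left(1 + 20\right)} = \frac{1}{-8684 + 61 \cdot 21} = \frac{1}{-8684 + 1281} = \frac{1}{-7403} = - \frac{1}{7403}$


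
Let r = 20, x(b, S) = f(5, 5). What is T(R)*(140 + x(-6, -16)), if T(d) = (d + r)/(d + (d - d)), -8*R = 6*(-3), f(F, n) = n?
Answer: 12905/9 ≈ 1433.9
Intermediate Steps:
x(b, S) = 5
R = 9/4 (R = -3*(-3)/4 = -1/8*(-18) = 9/4 ≈ 2.2500)
T(d) = (20 + d)/d (T(d) = (d + 20)/(d + (d - d)) = (20 + d)/(d + 0) = (20 + d)/d)
T(R)*(140 + x(-6, -16)) = ((20 + 9/4)/(9/4))*(140 + 5) = ((4/9)*(89/4))*145 = (89/9)*145 = 12905/9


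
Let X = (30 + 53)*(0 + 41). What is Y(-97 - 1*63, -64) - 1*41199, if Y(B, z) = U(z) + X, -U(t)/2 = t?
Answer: -37668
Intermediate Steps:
U(t) = -2*t
X = 3403 (X = 83*41 = 3403)
Y(B, z) = 3403 - 2*z (Y(B, z) = -2*z + 3403 = 3403 - 2*z)
Y(-97 - 1*63, -64) - 1*41199 = (3403 - 2*(-64)) - 1*41199 = (3403 + 128) - 41199 = 3531 - 41199 = -37668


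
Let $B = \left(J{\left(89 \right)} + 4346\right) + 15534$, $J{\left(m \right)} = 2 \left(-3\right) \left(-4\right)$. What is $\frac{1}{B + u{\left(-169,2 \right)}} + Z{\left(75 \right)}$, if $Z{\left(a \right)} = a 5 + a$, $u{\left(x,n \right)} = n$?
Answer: $\frac{8957701}{19906} \approx 450.0$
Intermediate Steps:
$J{\left(m \right)} = 24$ ($J{\left(m \right)} = \left(-6\right) \left(-4\right) = 24$)
$B = 19904$ ($B = \left(24 + 4346\right) + 15534 = 4370 + 15534 = 19904$)
$Z{\left(a \right)} = 6 a$ ($Z{\left(a \right)} = 5 a + a = 6 a$)
$\frac{1}{B + u{\left(-169,2 \right)}} + Z{\left(75 \right)} = \frac{1}{19904 + 2} + 6 \cdot 75 = \frac{1}{19906} + 450 = \frac{8957701}{19906}$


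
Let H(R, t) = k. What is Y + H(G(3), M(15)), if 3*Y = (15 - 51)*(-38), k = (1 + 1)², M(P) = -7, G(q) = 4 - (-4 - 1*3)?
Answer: 460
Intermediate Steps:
G(q) = 11 (G(q) = 4 - (-4 - 3) = 4 - 1*(-7) = 4 + 7 = 11)
k = 4 (k = 2² = 4)
H(R, t) = 4
Y = 456 (Y = ((15 - 51)*(-38))/3 = (-36*(-38))/3 = (⅓)*1368 = 456)
Y + H(G(3), M(15)) = 456 + 4 = 460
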